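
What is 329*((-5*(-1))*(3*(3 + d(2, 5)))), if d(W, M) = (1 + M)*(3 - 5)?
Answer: -44415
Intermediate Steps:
d(W, M) = -2 - 2*M (d(W, M) = (1 + M)*(-2) = -2 - 2*M)
329*((-5*(-1))*(3*(3 + d(2, 5)))) = 329*((-5*(-1))*(3*(3 + (-2 - 2*5)))) = 329*(5*(3*(3 + (-2 - 10)))) = 329*(5*(3*(3 - 12))) = 329*(5*(3*(-9))) = 329*(5*(-27)) = 329*(-135) = -44415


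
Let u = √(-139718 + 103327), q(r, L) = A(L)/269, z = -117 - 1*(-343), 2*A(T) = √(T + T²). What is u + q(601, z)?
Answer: √51302/538 + I*√36391 ≈ 0.421 + 190.76*I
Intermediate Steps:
A(T) = √(T + T²)/2
z = 226 (z = -117 + 343 = 226)
q(r, L) = √(L*(1 + L))/538 (q(r, L) = (√(L*(1 + L))/2)/269 = (√(L*(1 + L))/2)*(1/269) = √(L*(1 + L))/538)
u = I*√36391 (u = √(-36391) = I*√36391 ≈ 190.76*I)
u + q(601, z) = I*√36391 + √(226*(1 + 226))/538 = I*√36391 + √(226*227)/538 = I*√36391 + √51302/538 = √51302/538 + I*√36391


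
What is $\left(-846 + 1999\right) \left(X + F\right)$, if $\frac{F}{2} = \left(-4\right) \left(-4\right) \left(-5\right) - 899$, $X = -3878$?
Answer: $-6728908$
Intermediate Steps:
$F = -1958$ ($F = 2 \left(\left(-4\right) \left(-4\right) \left(-5\right) - 899\right) = 2 \left(16 \left(-5\right) - 899\right) = 2 \left(-80 - 899\right) = 2 \left(-979\right) = -1958$)
$\left(-846 + 1999\right) \left(X + F\right) = \left(-846 + 1999\right) \left(-3878 - 1958\right) = 1153 \left(-5836\right) = -6728908$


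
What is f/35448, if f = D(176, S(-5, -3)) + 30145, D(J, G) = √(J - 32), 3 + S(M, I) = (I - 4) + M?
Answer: 30157/35448 ≈ 0.85074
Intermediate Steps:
S(M, I) = -7 + I + M (S(M, I) = -3 + ((I - 4) + M) = -3 + ((-4 + I) + M) = -3 + (-4 + I + M) = -7 + I + M)
D(J, G) = √(-32 + J)
f = 30157 (f = √(-32 + 176) + 30145 = √144 + 30145 = 12 + 30145 = 30157)
f/35448 = 30157/35448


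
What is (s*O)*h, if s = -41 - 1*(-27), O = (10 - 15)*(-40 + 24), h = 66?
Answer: -73920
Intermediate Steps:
O = 80 (O = -5*(-16) = 80)
s = -14 (s = -41 + 27 = -14)
(s*O)*h = -14*80*66 = -1120*66 = -73920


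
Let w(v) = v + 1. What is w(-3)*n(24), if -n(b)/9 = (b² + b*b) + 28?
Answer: 21240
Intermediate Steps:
w(v) = 1 + v
n(b) = -252 - 18*b² (n(b) = -9*((b² + b*b) + 28) = -9*((b² + b²) + 28) = -9*(2*b² + 28) = -9*(28 + 2*b²) = -252 - 18*b²)
w(-3)*n(24) = (1 - 3)*(-252 - 18*24²) = -2*(-252 - 18*576) = -2*(-252 - 10368) = -2*(-10620) = 21240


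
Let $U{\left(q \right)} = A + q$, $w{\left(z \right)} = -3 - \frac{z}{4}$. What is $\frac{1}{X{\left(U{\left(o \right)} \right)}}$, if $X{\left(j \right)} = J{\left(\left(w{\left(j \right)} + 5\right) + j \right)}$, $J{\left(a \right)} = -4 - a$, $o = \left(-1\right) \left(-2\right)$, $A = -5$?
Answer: $- \frac{4}{15} \approx -0.26667$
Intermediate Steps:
$o = 2$
$w{\left(z \right)} = -3 - \frac{z}{4}$ ($w{\left(z \right)} = -3 - z \frac{1}{4} = -3 - \frac{z}{4}$)
$U{\left(q \right)} = -5 + q$
$X{\left(j \right)} = -6 - \frac{3 j}{4}$ ($X{\left(j \right)} = -4 - \left(\left(\left(-3 - \frac{j}{4}\right) + 5\right) + j\right) = -4 - \left(\left(2 - \frac{j}{4}\right) + j\right) = -4 - \left(2 + \frac{3 j}{4}\right) = -6 - \frac{3 j}{4}$)
$\frac{1}{X{\left(U{\left(o \right)} \right)}} = \frac{1}{-6 - \frac{3 \left(-5 + 2\right)}{4}} = \frac{1}{-6 - - \frac{9}{4}} = \frac{1}{-6 + \frac{9}{4}} = \frac{1}{- \frac{15}{4}} = - \frac{4}{15}$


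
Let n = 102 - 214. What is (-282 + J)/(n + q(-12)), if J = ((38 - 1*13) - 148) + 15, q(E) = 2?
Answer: 39/11 ≈ 3.5455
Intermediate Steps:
n = -112
J = -108 (J = ((38 - 13) - 148) + 15 = (25 - 148) + 15 = -123 + 15 = -108)
(-282 + J)/(n + q(-12)) = (-282 - 108)/(-112 + 2) = -390/(-110) = -390*(-1/110) = 39/11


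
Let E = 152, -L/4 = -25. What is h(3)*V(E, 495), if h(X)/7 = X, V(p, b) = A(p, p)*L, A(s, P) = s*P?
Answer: 48518400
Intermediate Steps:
L = 100 (L = -4*(-25) = 100)
A(s, P) = P*s
V(p, b) = 100*p**2 (V(p, b) = (p*p)*100 = p**2*100 = 100*p**2)
h(X) = 7*X
h(3)*V(E, 495) = (7*3)*(100*152**2) = 21*(100*23104) = 21*2310400 = 48518400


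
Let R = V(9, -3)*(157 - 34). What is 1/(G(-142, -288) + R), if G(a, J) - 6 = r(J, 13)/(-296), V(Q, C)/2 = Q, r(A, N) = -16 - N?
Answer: 296/657149 ≈ 0.00045043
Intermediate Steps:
V(Q, C) = 2*Q
R = 2214 (R = (2*9)*(157 - 34) = 18*123 = 2214)
G(a, J) = 1805/296 (G(a, J) = 6 + (-16 - 1*13)/(-296) = 6 + (-16 - 13)*(-1/296) = 6 - 29*(-1/296) = 6 + 29/296 = 1805/296)
1/(G(-142, -288) + R) = 1/(1805/296 + 2214) = 1/(657149/296) = 296/657149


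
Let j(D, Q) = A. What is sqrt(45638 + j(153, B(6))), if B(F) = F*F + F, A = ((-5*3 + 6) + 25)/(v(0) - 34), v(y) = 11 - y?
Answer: sqrt(24142134)/23 ≈ 213.63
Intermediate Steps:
A = -16/23 (A = ((-5*3 + 6) + 25)/((11 - 1*0) - 34) = ((-15 + 6) + 25)/((11 + 0) - 34) = (-9 + 25)/(11 - 34) = 16/(-23) = 16*(-1/23) = -16/23 ≈ -0.69565)
B(F) = F + F**2 (B(F) = F**2 + F = F + F**2)
j(D, Q) = -16/23
sqrt(45638 + j(153, B(6))) = sqrt(45638 - 16/23) = sqrt(1049658/23) = sqrt(24142134)/23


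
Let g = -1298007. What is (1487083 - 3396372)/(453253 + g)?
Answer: 1909289/844754 ≈ 2.2602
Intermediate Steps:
(1487083 - 3396372)/(453253 + g) = (1487083 - 3396372)/(453253 - 1298007) = -1909289/(-844754) = -1909289*(-1/844754) = 1909289/844754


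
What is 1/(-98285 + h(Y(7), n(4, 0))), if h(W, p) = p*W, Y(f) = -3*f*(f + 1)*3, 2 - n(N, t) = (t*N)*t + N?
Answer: -1/97277 ≈ -1.0280e-5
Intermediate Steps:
n(N, t) = 2 - N - N*t² (n(N, t) = 2 - ((t*N)*t + N) = 2 - ((N*t)*t + N) = 2 - (N*t² + N) = 2 - (N + N*t²) = 2 + (-N - N*t²) = 2 - N - N*t²)
Y(f) = -9*f*(1 + f) (Y(f) = -3*f*(1 + f)*3 = -9*f*(1 + f))
h(W, p) = W*p
1/(-98285 + h(Y(7), n(4, 0))) = 1/(-98285 + (-9*7*(1 + 7))*(2 - 1*4 - 1*4*0²)) = 1/(-98285 + (-9*7*8)*(2 - 4 - 1*4*0)) = 1/(-98285 - 504*(2 - 4 + 0)) = 1/(-98285 - 504*(-2)) = 1/(-98285 + 1008) = 1/(-97277) = -1/97277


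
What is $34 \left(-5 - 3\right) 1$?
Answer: $-272$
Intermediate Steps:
$34 \left(-5 - 3\right) 1 = 34 \left(\left(-8\right) 1\right) = 34 \left(-8\right) = -272$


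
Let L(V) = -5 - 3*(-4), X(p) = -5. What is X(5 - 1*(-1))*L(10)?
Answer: -35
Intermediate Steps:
L(V) = 7 (L(V) = -5 + 12 = 7)
X(5 - 1*(-1))*L(10) = -5*7 = -35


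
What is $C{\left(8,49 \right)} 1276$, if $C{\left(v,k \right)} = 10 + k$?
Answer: $75284$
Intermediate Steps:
$C{\left(8,49 \right)} 1276 = \left(10 + 49\right) 1276 = 59 \cdot 1276 = 75284$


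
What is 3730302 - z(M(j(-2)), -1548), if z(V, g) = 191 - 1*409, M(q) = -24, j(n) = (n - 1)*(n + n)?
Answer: 3730520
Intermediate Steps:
j(n) = 2*n*(-1 + n) (j(n) = (-1 + n)*(2*n) = 2*n*(-1 + n))
z(V, g) = -218 (z(V, g) = 191 - 409 = -218)
3730302 - z(M(j(-2)), -1548) = 3730302 - 1*(-218) = 3730302 + 218 = 3730520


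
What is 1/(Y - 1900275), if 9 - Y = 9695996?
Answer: -1/11596262 ≈ -8.6235e-8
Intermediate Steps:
Y = -9695987 (Y = 9 - 1*9695996 = 9 - 9695996 = -9695987)
1/(Y - 1900275) = 1/(-9695987 - 1900275) = 1/(-11596262) = -1/11596262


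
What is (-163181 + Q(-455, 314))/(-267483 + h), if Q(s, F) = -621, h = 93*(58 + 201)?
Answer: 81901/121698 ≈ 0.67299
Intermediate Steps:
h = 24087 (h = 93*259 = 24087)
(-163181 + Q(-455, 314))/(-267483 + h) = (-163181 - 621)/(-267483 + 24087) = -163802/(-243396) = -163802*(-1/243396) = 81901/121698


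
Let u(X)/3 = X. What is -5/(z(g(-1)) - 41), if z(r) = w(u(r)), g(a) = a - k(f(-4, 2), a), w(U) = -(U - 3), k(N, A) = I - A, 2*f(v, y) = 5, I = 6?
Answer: 5/14 ≈ 0.35714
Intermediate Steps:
f(v, y) = 5/2 (f(v, y) = (½)*5 = 5/2)
u(X) = 3*X
k(N, A) = 6 - A
w(U) = 3 - U (w(U) = -(-3 + U) = 3 - U)
g(a) = -6 + 2*a (g(a) = a - (6 - a) = a + (-6 + a) = -6 + 2*a)
z(r) = 3 - 3*r
-5/(z(g(-1)) - 41) = -5/((3 - 3*(-6 + 2*(-1))) - 41) = -5/((3 - 3*(-6 - 2)) - 41) = -5/((3 - 3*(-8)) - 41) = -5/((3 + 24) - 41) = -5/(27 - 41) = -5/(-14) = -5*(-1/14) = 5/14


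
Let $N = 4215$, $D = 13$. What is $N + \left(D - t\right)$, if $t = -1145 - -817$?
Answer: $4556$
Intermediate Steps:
$t = -328$ ($t = -1145 + 817 = -328$)
$N + \left(D - t\right) = 4215 + \left(13 - -328\right) = 4215 + \left(13 + 328\right) = 4215 + 341 = 4556$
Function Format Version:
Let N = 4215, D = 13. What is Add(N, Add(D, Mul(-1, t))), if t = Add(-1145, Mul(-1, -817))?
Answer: 4556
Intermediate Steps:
t = -328 (t = Add(-1145, 817) = -328)
Add(N, Add(D, Mul(-1, t))) = Add(4215, Add(13, Mul(-1, -328))) = Add(4215, Add(13, 328)) = Add(4215, 341) = 4556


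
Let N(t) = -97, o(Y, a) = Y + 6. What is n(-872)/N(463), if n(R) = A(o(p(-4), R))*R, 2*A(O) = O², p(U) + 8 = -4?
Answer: 15696/97 ≈ 161.81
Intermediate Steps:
p(U) = -12 (p(U) = -8 - 4 = -12)
o(Y, a) = 6 + Y
A(O) = O²/2
n(R) = 18*R (n(R) = ((6 - 12)²/2)*R = ((½)*(-6)²)*R = ((½)*36)*R = 18*R)
n(-872)/N(463) = (18*(-872))/(-97) = -15696*(-1/97) = 15696/97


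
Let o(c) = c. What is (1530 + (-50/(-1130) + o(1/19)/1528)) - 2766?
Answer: -4054696103/3280616 ≈ -1236.0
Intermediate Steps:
(1530 + (-50/(-1130) + o(1/19)/1528)) - 2766 = (1530 + (-50/(-1130) + 1/(19*1528))) - 2766 = (1530 + (-50*(-1/1130) + (1/19)*(1/1528))) - 2766 = (1530 + (5/113 + 1/29032)) - 2766 = (1530 + 145273/3280616) - 2766 = 5019487753/3280616 - 2766 = -4054696103/3280616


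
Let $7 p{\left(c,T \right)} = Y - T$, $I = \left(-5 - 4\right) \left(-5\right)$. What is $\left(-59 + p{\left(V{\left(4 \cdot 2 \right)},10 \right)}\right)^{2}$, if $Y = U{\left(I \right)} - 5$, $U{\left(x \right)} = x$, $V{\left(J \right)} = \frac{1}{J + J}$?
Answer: $\frac{146689}{49} \approx 2993.7$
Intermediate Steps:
$V{\left(J \right)} = \frac{1}{2 J}$
$I = 45$ ($I = \left(-9\right) \left(-5\right) = 45$)
$Y = 40$ ($Y = 45 - 5 = 40$)
$p{\left(c,T \right)} = \frac{40}{7} - \frac{T}{7}$ ($p{\left(c,T \right)} = \frac{40 - T}{7} = \frac{40}{7} - \frac{T}{7}$)
$\left(-59 + p{\left(V{\left(4 \cdot 2 \right)},10 \right)}\right)^{2} = \left(-59 + \left(\frac{40}{7} - \frac{10}{7}\right)\right)^{2} = \left(-59 + \frac{30}{7}\right)^{2} = \left(- \frac{383}{7}\right)^{2} = \frac{146689}{49}$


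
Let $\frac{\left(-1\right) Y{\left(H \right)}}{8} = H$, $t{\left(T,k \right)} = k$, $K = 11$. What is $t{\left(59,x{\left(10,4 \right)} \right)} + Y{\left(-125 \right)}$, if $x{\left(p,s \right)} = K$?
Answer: $1011$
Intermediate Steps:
$x{\left(p,s \right)} = 11$
$Y{\left(H \right)} = - 8 H$
$t{\left(59,x{\left(10,4 \right)} \right)} + Y{\left(-125 \right)} = 11 - -1000 = 11 + 1000 = 1011$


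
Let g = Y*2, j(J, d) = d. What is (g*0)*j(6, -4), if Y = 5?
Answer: 0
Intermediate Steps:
g = 10 (g = 5*2 = 10)
(g*0)*j(6, -4) = (10*0)*(-4) = 0*(-4) = 0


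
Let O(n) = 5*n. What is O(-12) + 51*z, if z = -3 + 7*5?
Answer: 1572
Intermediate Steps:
z = 32 (z = -3 + 35 = 32)
O(-12) + 51*z = 5*(-12) + 51*32 = -60 + 1632 = 1572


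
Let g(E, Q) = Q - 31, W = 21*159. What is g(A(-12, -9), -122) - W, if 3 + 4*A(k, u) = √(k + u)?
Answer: -3492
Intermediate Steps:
A(k, u) = -¾ + √(k + u)/4
W = 3339
g(E, Q) = -31 + Q
g(A(-12, -9), -122) - W = (-31 - 122) - 1*3339 = -153 - 3339 = -3492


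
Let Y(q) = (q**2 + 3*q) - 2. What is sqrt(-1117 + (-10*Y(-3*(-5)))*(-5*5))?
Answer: sqrt(65883) ≈ 256.68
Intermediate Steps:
Y(q) = -2 + q**2 + 3*q
sqrt(-1117 + (-10*Y(-3*(-5)))*(-5*5)) = sqrt(-1117 + (-10*(-2 + (-3*(-5))**2 + 3*(-3*(-5))))*(-5*5)) = sqrt(-1117 - 10*(-2 + 15**2 + 3*15)*(-25)) = sqrt(-1117 - 10*(-2 + 225 + 45)*(-25)) = sqrt(-1117 - 10*268*(-25)) = sqrt(-1117 - 2680*(-25)) = sqrt(-1117 + 67000) = sqrt(65883)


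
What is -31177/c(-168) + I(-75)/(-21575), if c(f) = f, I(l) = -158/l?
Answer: 16816085527/90615000 ≈ 185.58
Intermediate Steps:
-31177/c(-168) + I(-75)/(-21575) = -31177/(-168) - 158/(-75)/(-21575) = -31177*(-1/168) - 158*(-1/75)*(-1/21575) = 31177/168 + (158/75)*(-1/21575) = 31177/168 - 158/1618125 = 16816085527/90615000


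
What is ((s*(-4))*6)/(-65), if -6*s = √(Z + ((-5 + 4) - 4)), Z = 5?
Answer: 0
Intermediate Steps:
s = 0 (s = -√(5 + ((-5 + 4) - 4))/6 = -√(5 + (-1 - 4))/6 = -√(5 - 5)/6 = -√0/6 = -⅙*0 = 0)
((s*(-4))*6)/(-65) = ((0*(-4))*6)/(-65) = (0*6)*(-1/65) = 0*(-1/65) = 0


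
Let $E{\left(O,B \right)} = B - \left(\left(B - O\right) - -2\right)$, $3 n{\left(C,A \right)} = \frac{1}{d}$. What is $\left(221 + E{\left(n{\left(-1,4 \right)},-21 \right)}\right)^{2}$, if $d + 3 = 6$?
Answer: $\frac{3888784}{81} \approx 48010.0$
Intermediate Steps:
$d = 3$ ($d = -3 + 6 = 3$)
$n{\left(C,A \right)} = \frac{1}{9}$ ($n{\left(C,A \right)} = \frac{1}{3 \cdot 3} = \frac{1}{3} \cdot \frac{1}{3} = \frac{1}{9}$)
$E{\left(O,B \right)} = -2 + O$ ($E{\left(O,B \right)} = B - \left(\left(B - O\right) + 2\right) = B - \left(2 + B - O\right) = -2 + O$)
$\left(221 + E{\left(n{\left(-1,4 \right)},-21 \right)}\right)^{2} = \left(221 + \left(-2 + \frac{1}{9}\right)\right)^{2} = \left(221 - \frac{17}{9}\right)^{2} = \left(\frac{1972}{9}\right)^{2} = \frac{3888784}{81}$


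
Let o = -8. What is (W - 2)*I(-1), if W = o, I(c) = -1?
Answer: 10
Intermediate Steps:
W = -8
(W - 2)*I(-1) = (-8 - 2)*(-1) = -10*(-1) = 10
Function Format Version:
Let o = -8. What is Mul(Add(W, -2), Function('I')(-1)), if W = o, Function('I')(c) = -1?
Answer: 10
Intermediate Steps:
W = -8
Mul(Add(W, -2), Function('I')(-1)) = Mul(Add(-8, -2), -1) = Mul(-10, -1) = 10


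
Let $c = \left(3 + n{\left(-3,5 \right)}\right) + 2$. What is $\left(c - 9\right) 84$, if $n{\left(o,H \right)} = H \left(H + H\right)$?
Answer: $3864$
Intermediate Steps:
$n{\left(o,H \right)} = 2 H^{2}$ ($n{\left(o,H \right)} = H 2 H = 2 H^{2}$)
$c = 55$ ($c = \left(3 + 2 \cdot 5^{2}\right) + 2 = \left(3 + 2 \cdot 25\right) + 2 = \left(3 + 50\right) + 2 = 53 + 2 = 55$)
$\left(c - 9\right) 84 = \left(55 - 9\right) 84 = 46 \cdot 84 = 3864$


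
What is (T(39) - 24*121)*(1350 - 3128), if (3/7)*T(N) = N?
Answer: 5001514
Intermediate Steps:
T(N) = 7*N/3
(T(39) - 24*121)*(1350 - 3128) = ((7/3)*39 - 24*121)*(1350 - 3128) = (91 - 2904)*(-1778) = -2813*(-1778) = 5001514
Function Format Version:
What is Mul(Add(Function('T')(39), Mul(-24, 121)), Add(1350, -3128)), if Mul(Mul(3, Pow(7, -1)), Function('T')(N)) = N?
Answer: 5001514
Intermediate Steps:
Function('T')(N) = Mul(Rational(7, 3), N)
Mul(Add(Function('T')(39), Mul(-24, 121)), Add(1350, -3128)) = Mul(Add(Mul(Rational(7, 3), 39), Mul(-24, 121)), Add(1350, -3128)) = Mul(Add(91, -2904), -1778) = Mul(-2813, -1778) = 5001514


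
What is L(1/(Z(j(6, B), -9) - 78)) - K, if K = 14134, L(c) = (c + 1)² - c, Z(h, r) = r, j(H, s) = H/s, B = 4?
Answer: -106972763/7569 ≈ -14133.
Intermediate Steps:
L(c) = (1 + c)² - c
L(1/(Z(j(6, B), -9) - 78)) - K = ((1 + 1/(-9 - 78))² - 1/(-9 - 78)) - 1*14134 = ((1 + 1/(-87))² - 1/(-87)) - 14134 = ((1 - 1/87)² - 1*(-1/87)) - 14134 = ((86/87)² + 1/87) - 14134 = (7396/7569 + 1/87) - 14134 = 7483/7569 - 14134 = -106972763/7569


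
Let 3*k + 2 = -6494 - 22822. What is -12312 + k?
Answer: -66254/3 ≈ -22085.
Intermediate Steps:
k = -29318/3 (k = -⅔ + (-6494 - 22822)/3 = -⅔ + (⅓)*(-29316) = -⅔ - 9772 = -29318/3 ≈ -9772.7)
-12312 + k = -12312 - 29318/3 = -66254/3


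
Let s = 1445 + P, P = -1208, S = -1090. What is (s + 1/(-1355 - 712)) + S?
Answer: -1763152/2067 ≈ -853.00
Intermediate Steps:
s = 237 (s = 1445 - 1208 = 237)
(s + 1/(-1355 - 712)) + S = (237 + 1/(-1355 - 712)) - 1090 = (237 + 1/(-2067)) - 1090 = (237 - 1/2067) - 1090 = 489878/2067 - 1090 = -1763152/2067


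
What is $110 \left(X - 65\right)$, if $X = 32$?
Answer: $-3630$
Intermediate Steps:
$110 \left(X - 65\right) = 110 \left(32 - 65\right) = 110 \left(-33\right) = -3630$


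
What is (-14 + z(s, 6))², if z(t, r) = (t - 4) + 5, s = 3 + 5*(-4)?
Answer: 900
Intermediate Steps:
s = -17 (s = 3 - 20 = -17)
z(t, r) = 1 + t (z(t, r) = (-4 + t) + 5 = 1 + t)
(-14 + z(s, 6))² = (-14 + (1 - 17))² = (-14 - 16)² = (-30)² = 900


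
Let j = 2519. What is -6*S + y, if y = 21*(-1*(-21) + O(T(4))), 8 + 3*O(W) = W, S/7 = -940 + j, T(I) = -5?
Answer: -65968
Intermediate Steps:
S = 11053 (S = 7*(-940 + 2519) = 7*1579 = 11053)
O(W) = -8/3 + W/3
y = 350 (y = 21*(-1*(-21) + (-8/3 + (1/3)*(-5))) = 21*(21 + (-8/3 - 5/3)) = 21*(21 - 13/3) = 21*(50/3) = 350)
-6*S + y = -6*11053 + 350 = -66318 + 350 = -65968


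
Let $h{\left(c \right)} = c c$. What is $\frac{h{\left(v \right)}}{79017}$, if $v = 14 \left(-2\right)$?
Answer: $\frac{784}{79017} \approx 0.0099219$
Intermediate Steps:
$v = -28$
$h{\left(c \right)} = c^{2}$
$\frac{h{\left(v \right)}}{79017} = \frac{\left(-28\right)^{2}}{79017} = 784 \cdot \frac{1}{79017} = \frac{784}{79017}$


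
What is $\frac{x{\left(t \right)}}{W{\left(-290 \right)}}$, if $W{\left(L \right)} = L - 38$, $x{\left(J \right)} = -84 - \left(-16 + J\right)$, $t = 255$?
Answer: $\frac{323}{328} \approx 0.98476$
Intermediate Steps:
$x{\left(J \right)} = -68 - J$ ($x{\left(J \right)} = -84 - \left(-16 + J\right) = -68 - J$)
$W{\left(L \right)} = -38 + L$ ($W{\left(L \right)} = L - 38 = -38 + L$)
$\frac{x{\left(t \right)}}{W{\left(-290 \right)}} = \frac{-68 - 255}{-38 - 290} = \frac{-68 - 255}{-328} = \left(-323\right) \left(- \frac{1}{328}\right) = \frac{323}{328}$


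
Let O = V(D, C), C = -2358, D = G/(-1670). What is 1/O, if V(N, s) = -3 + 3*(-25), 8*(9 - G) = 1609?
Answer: -1/78 ≈ -0.012821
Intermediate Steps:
G = -1537/8 (G = 9 - 1/8*1609 = 9 - 1609/8 = -1537/8 ≈ -192.13)
D = 1537/13360 (D = -1537/8/(-1670) = -1537/8*(-1/1670) = 1537/13360 ≈ 0.11504)
V(N, s) = -78 (V(N, s) = -3 - 75 = -78)
O = -78
1/O = 1/(-78) = -1/78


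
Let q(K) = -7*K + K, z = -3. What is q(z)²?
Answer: 324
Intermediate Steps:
q(K) = -6*K
q(z)² = (-6*(-3))² = 18² = 324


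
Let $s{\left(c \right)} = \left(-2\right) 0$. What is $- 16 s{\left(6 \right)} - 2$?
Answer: $-2$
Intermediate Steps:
$s{\left(c \right)} = 0$
$- 16 s{\left(6 \right)} - 2 = \left(-16\right) 0 - 2 = 0 - 2 = -2$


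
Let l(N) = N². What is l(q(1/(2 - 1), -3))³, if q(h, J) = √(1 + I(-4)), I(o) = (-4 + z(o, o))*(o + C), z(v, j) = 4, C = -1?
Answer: 1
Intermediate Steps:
I(o) = 0 (I(o) = (-4 + 4)*(o - 1) = 0*(-1 + o) = 0)
q(h, J) = 1 (q(h, J) = √(1 + 0) = √1 = 1)
l(q(1/(2 - 1), -3))³ = (1²)³ = 1³ = 1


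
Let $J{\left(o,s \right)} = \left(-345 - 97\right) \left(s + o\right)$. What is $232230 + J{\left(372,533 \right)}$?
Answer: $-167780$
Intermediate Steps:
$J{\left(o,s \right)} = - 442 o - 442 s$ ($J{\left(o,s \right)} = - 442 \left(o + s\right) = - 442 o - 442 s$)
$232230 + J{\left(372,533 \right)} = 232230 - 400010 = -167780$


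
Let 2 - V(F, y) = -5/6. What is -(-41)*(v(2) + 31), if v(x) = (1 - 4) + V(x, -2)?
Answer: 7585/6 ≈ 1264.2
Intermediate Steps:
V(F, y) = 17/6 (V(F, y) = 2 - (-5)/6 = 2 - 1*(-⅚) = 2 + ⅚ = 17/6)
v(x) = -⅙ (v(x) = (1 - 4) + 17/6 = -3 + 17/6 = -⅙)
-(-41)*(v(2) + 31) = -(-41)*(-⅙ + 31) = -(-41)*185/6 = -1*(-7585/6) = 7585/6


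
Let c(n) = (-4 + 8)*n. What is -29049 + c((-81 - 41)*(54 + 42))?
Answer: -75897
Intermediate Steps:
c(n) = 4*n
-29049 + c((-81 - 41)*(54 + 42)) = -29049 + 4*((-81 - 41)*(54 + 42)) = -29049 + 4*(-122*96) = -29049 + 4*(-11712) = -29049 - 46848 = -75897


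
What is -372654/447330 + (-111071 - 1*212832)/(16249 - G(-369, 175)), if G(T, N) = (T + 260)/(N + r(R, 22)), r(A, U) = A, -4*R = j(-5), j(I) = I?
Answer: -17736274180254/854100663455 ≈ -20.766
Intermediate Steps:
R = 5/4 (R = -¼*(-5) = 5/4 ≈ 1.2500)
G(T, N) = (260 + T)/(5/4 + N) (G(T, N) = (T + 260)/(N + 5/4) = (260 + T)/(5/4 + N))
-372654/447330 + (-111071 - 1*212832)/(16249 - G(-369, 175)) = -372654/447330 + (-111071 - 1*212832)/(16249 - 4*(260 - 369)/(5 + 4*175)) = -372654*1/447330 + (-111071 - 212832)/(16249 - 4*(-109)/(5 + 700)) = -62109/74555 - 323903/(16249 - 4*(-109)/705) = -62109/74555 - 323903/(16249 - 1*(-436/705)) = -62109/74555 - 323903/(16249 + 436/705) = -62109/74555 - 323903/11455981/705 = -62109/74555 - 323903*705/11455981 = -62109/74555 - 228351615/11455981 = -17736274180254/854100663455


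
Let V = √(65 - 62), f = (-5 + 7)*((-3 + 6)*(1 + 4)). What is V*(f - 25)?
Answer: 5*√3 ≈ 8.6602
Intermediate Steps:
f = 30 (f = 2*(3*5) = 2*15 = 30)
V = √3 ≈ 1.7320
V*(f - 25) = √3*(30 - 25) = √3*5 = 5*√3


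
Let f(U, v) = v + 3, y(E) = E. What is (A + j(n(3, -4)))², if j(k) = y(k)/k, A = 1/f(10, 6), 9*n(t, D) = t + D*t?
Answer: 100/81 ≈ 1.2346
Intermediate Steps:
n(t, D) = t/9 + D*t/9 (n(t, D) = (t + D*t)/9 = t/9 + D*t/9)
f(U, v) = 3 + v
A = ⅑ (A = 1/(3 + 6) = 1/9 = ⅑ ≈ 0.11111)
j(k) = 1 (j(k) = k/k = 1)
(A + j(n(3, -4)))² = (⅑ + 1)² = (10/9)² = 100/81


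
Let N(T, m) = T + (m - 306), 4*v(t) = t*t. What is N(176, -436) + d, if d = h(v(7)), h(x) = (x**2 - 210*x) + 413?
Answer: -41207/16 ≈ -2575.4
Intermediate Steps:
v(t) = t**2/4 (v(t) = (t*t)/4 = t**2/4)
h(x) = 413 + x**2 - 210*x
N(T, m) = -306 + T + m (N(T, m) = T + (-306 + m) = -306 + T + m)
d = -32151/16 (d = 413 + ((1/4)*7**2)**2 - 105*7**2/2 = 413 + ((1/4)*49)**2 - 105*49/2 = 413 + (49/4)**2 - 210*49/4 = 413 + 2401/16 - 5145/2 = -32151/16 ≈ -2009.4)
N(176, -436) + d = (-306 + 176 - 436) - 32151/16 = -566 - 32151/16 = -41207/16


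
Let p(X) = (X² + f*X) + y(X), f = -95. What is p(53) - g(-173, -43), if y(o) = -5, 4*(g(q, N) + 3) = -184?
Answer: -2182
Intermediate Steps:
g(q, N) = -49 (g(q, N) = -3 + (¼)*(-184) = -3 - 46 = -49)
p(X) = -5 + X² - 95*X (p(X) = (X² - 95*X) - 5 = -5 + X² - 95*X)
p(53) - g(-173, -43) = (-5 + 53² - 95*53) - 1*(-49) = (-5 + 2809 - 5035) + 49 = -2231 + 49 = -2182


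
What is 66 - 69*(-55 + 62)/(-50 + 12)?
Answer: 2991/38 ≈ 78.711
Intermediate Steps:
66 - 69*(-55 + 62)/(-50 + 12) = 66 - 483/(-38) = 66 - 483*(-1)/38 = 66 - 69*(-7/38) = 66 + 483/38 = 2991/38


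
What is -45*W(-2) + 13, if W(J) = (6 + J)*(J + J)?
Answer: 733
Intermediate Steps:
W(J) = 2*J*(6 + J) (W(J) = (6 + J)*(2*J) = 2*J*(6 + J))
-45*W(-2) + 13 = -90*(-2)*(6 - 2) + 13 = -90*(-2)*4 + 13 = -45*(-16) + 13 = 720 + 13 = 733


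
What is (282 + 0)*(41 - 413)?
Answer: -104904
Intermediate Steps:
(282 + 0)*(41 - 413) = 282*(-372) = -104904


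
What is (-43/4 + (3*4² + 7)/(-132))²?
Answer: 4489/36 ≈ 124.69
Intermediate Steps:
(-43/4 + (3*4² + 7)/(-132))² = (-43*¼ + (3*16 + 7)*(-1/132))² = (-43/4 + (48 + 7)*(-1/132))² = (-43/4 + 55*(-1/132))² = (-43/4 - 5/12)² = (-67/6)² = 4489/36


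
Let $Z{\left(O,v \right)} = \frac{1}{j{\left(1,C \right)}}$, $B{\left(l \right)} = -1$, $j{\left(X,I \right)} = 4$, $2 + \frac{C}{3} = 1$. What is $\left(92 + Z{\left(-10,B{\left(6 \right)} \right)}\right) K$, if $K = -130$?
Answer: $- \frac{23985}{2} \approx -11993.0$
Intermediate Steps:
$C = -3$ ($C = -6 + 3 \cdot 1 = -6 + 3 = -3$)
$Z{\left(O,v \right)} = \frac{1}{4}$
$\left(92 + Z{\left(-10,B{\left(6 \right)} \right)}\right) K = \left(92 + \frac{1}{4}\right) \left(-130\right) = \frac{369}{4} \left(-130\right) = - \frac{23985}{2}$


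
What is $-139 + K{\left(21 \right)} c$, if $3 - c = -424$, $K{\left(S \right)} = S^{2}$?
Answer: $188168$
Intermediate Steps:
$c = 427$ ($c = 3 - -424 = 3 + 424 = 427$)
$-139 + K{\left(21 \right)} c = -139 + 21^{2} \cdot 427 = -139 + 441 \cdot 427 = -139 + 188307 = 188168$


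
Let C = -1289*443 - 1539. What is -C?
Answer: 572566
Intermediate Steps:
C = -572566 (C = -571027 - 1539 = -572566)
-C = -1*(-572566) = 572566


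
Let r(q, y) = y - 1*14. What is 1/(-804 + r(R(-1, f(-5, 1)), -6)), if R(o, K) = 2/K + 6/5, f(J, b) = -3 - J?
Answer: -1/824 ≈ -0.0012136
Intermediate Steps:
R(o, K) = 6/5 + 2/K (R(o, K) = 2/K + 6*(1/5) = 2/K + 6/5 = 6/5 + 2/K)
r(q, y) = -14 + y (r(q, y) = y - 14 = -14 + y)
1/(-804 + r(R(-1, f(-5, 1)), -6)) = 1/(-804 + (-14 - 6)) = 1/(-804 - 20) = 1/(-824) = -1/824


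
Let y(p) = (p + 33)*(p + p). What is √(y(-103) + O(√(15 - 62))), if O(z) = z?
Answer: √(14420 + I*√47) ≈ 120.08 + 0.0285*I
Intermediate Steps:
y(p) = 2*p*(33 + p) (y(p) = (33 + p)*(2*p) = 2*p*(33 + p))
√(y(-103) + O(√(15 - 62))) = √(2*(-103)*(33 - 103) + √(15 - 62)) = √(2*(-103)*(-70) + √(-47)) = √(14420 + I*√47)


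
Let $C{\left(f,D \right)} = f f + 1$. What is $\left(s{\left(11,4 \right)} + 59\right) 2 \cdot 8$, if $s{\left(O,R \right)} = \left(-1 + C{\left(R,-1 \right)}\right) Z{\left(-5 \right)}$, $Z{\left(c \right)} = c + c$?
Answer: $-1616$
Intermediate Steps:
$Z{\left(c \right)} = 2 c$
$C{\left(f,D \right)} = 1 + f^{2}$ ($C{\left(f,D \right)} = f^{2} + 1 = 1 + f^{2}$)
$s{\left(O,R \right)} = - 10 R^{2}$ ($s{\left(O,R \right)} = \left(-1 + \left(1 + R^{2}\right)\right) 2 \left(-5\right) = R^{2} \left(-10\right) = - 10 R^{2}$)
$\left(s{\left(11,4 \right)} + 59\right) 2 \cdot 8 = \left(- 10 \cdot 4^{2} + 59\right) 2 \cdot 8 = \left(\left(-10\right) 16 + 59\right) 16 = \left(-160 + 59\right) 16 = \left(-101\right) 16 = -1616$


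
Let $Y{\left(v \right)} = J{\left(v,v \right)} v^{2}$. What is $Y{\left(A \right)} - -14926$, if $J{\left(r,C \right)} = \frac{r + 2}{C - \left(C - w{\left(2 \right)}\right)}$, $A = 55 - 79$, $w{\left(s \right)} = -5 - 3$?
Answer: $16510$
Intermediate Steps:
$w{\left(s \right)} = -8$ ($w{\left(s \right)} = -5 - 3 = -8$)
$A = -24$ ($A = 55 - 79 = -24$)
$J{\left(r,C \right)} = - \frac{1}{4} - \frac{r}{8}$ ($J{\left(r,C \right)} = \frac{r + 2}{C - \left(8 + C\right)} = \frac{2 + r}{-8} = \left(2 + r\right) \left(- \frac{1}{8}\right) = - \frac{1}{4} - \frac{r}{8}$)
$Y{\left(v \right)} = v^{2} \left(- \frac{1}{4} - \frac{v}{8}\right)$ ($Y{\left(v \right)} = \left(- \frac{1}{4} - \frac{v}{8}\right) v^{2} = v^{2} \left(- \frac{1}{4} - \frac{v}{8}\right)$)
$Y{\left(A \right)} - -14926 = \frac{\left(-24\right)^{2} \left(-2 - -24\right)}{8} - -14926 = \frac{1}{8} \cdot 576 \left(-2 + 24\right) + 14926 = \frac{1}{8} \cdot 576 \cdot 22 + 14926 = 1584 + 14926 = 16510$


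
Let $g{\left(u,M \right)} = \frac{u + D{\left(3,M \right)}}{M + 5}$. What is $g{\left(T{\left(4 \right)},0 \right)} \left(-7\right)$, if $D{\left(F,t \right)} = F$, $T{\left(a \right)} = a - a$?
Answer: $- \frac{21}{5} \approx -4.2$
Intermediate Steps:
$T{\left(a \right)} = 0$
$g{\left(u,M \right)} = \frac{3 + u}{5 + M}$ ($g{\left(u,M \right)} = \frac{u + 3}{M + 5} = \frac{3 + u}{5 + M}$)
$g{\left(T{\left(4 \right)},0 \right)} \left(-7\right) = \frac{3 + 0}{5 + 0} \left(-7\right) = \frac{1}{5} \cdot 3 \left(-7\right) = \frac{3}{5} \left(-7\right) = - \frac{21}{5}$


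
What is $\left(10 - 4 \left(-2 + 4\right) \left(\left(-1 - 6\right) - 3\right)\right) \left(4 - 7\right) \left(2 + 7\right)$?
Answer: $-2430$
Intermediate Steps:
$\left(10 - 4 \left(-2 + 4\right) \left(\left(-1 - 6\right) - 3\right)\right) \left(4 - 7\right) \left(2 + 7\right) = \left(10 - 4 \cdot 2 \left(\left(-1 - 6\right) - 3\right)\right) \left(\left(-3\right) 9\right) = \left(10 - 4 \cdot 2 \left(-7 - 3\right)\right) \left(-27\right) = \left(10 - 4 \cdot 2 \left(-10\right)\right) \left(-27\right) = \left(10 - -80\right) \left(-27\right) = \left(10 + 80\right) \left(-27\right) = 90 \left(-27\right) = -2430$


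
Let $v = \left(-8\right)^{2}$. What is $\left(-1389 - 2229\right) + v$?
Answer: $-3554$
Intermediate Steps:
$v = 64$
$\left(-1389 - 2229\right) + v = \left(-1389 - 2229\right) + 64 = -3618 + 64 = -3554$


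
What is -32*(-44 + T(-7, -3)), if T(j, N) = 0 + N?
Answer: 1504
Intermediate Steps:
T(j, N) = N
-32*(-44 + T(-7, -3)) = -32*(-44 - 3) = -32*(-47) = 1504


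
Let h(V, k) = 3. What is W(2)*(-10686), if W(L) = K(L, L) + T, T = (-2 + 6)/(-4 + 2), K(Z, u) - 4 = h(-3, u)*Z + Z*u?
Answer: -128232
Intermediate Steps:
K(Z, u) = 4 + 3*Z + Z*u (K(Z, u) = 4 + (3*Z + Z*u) = 4 + 3*Z + Z*u)
T = -2 (T = 4/(-2) = 4*(-1/2) = -2)
W(L) = 2 + L**2 + 3*L (W(L) = (4 + 3*L + L*L) - 2 = (4 + 3*L + L**2) - 2 = (4 + L**2 + 3*L) - 2 = 2 + L**2 + 3*L)
W(2)*(-10686) = (2 + 2**2 + 3*2)*(-10686) = (2 + 4 + 6)*(-10686) = 12*(-10686) = -128232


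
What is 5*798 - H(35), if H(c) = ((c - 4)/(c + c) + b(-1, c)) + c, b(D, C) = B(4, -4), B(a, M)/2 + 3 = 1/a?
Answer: 138602/35 ≈ 3960.1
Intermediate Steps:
B(a, M) = -6 + 2/a
b(D, C) = -11/2 (b(D, C) = -6 + 2/4 = -6 + 2*(1/4) = -6 + 1/2 = -11/2)
H(c) = -11/2 + c + (-4 + c)/(2*c) (H(c) = ((c - 4)/(c + c) - 11/2) + c = ((-4 + c)/((2*c)) - 11/2) + c = ((-4 + c)*(1/(2*c)) - 11/2) + c = ((-4 + c)/(2*c) - 11/2) + c = (-11/2 + (-4 + c)/(2*c)) + c = -11/2 + c + (-4 + c)/(2*c))
5*798 - H(35) = 5*798 - (-5 + 35 - 2/35) = 3990 - (-5 + 35 - 2*1/35) = 3990 - (-5 + 35 - 2/35) = 3990 - 1*1048/35 = 3990 - 1048/35 = 138602/35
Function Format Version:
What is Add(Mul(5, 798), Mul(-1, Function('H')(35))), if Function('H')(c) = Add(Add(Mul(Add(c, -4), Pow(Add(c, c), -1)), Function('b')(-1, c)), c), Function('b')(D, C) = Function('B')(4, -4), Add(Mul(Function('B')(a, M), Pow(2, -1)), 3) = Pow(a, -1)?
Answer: Rational(138602, 35) ≈ 3960.1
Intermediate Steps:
Function('B')(a, M) = Add(-6, Mul(2, Pow(a, -1)))
Function('b')(D, C) = Rational(-11, 2) (Function('b')(D, C) = Add(-6, Mul(2, Pow(4, -1))) = Add(-6, Mul(2, Rational(1, 4))) = Add(-6, Rational(1, 2)) = Rational(-11, 2))
Function('H')(c) = Add(Rational(-11, 2), c, Mul(Rational(1, 2), Pow(c, -1), Add(-4, c))) (Function('H')(c) = Add(Add(Mul(Add(c, -4), Pow(Add(c, c), -1)), Rational(-11, 2)), c) = Add(Add(Mul(Add(-4, c), Pow(Mul(2, c), -1)), Rational(-11, 2)), c) = Add(Add(Mul(Add(-4, c), Mul(Rational(1, 2), Pow(c, -1))), Rational(-11, 2)), c) = Add(Add(Mul(Rational(1, 2), Pow(c, -1), Add(-4, c)), Rational(-11, 2)), c) = Add(Add(Rational(-11, 2), Mul(Rational(1, 2), Pow(c, -1), Add(-4, c))), c) = Add(Rational(-11, 2), c, Mul(Rational(1, 2), Pow(c, -1), Add(-4, c))))
Add(Mul(5, 798), Mul(-1, Function('H')(35))) = Add(Mul(5, 798), Mul(-1, Add(-5, 35, Mul(-2, Pow(35, -1))))) = Add(3990, Mul(-1, Add(-5, 35, Mul(-2, Rational(1, 35))))) = Add(3990, Mul(-1, Add(-5, 35, Rational(-2, 35)))) = Add(3990, Mul(-1, Rational(1048, 35))) = Add(3990, Rational(-1048, 35)) = Rational(138602, 35)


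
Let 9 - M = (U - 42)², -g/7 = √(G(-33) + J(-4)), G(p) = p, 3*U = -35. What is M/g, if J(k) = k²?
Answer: -1520*I*√17/63 ≈ -99.478*I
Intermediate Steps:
U = -35/3 (U = (⅓)*(-35) = -35/3 ≈ -11.667)
g = -7*I*√17 (g = -7*√(-33 + (-4)²) = -7*√(-33 + 16) = -7*I*√17 ≈ -28.862*I)
M = -25840/9 (M = 9 - (-35/3 - 42)² = 9 - (-161/3)² = 9 - 1*25921/9 = 9 - 25921/9 = -25840/9 ≈ -2871.1)
M/g = -25840*I*√17/119/9 = -1520*I*√17/63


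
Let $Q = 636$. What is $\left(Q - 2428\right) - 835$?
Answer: $-2627$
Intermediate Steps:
$\left(Q - 2428\right) - 835 = \left(636 - 2428\right) - 835 = -1792 - 835 = -2627$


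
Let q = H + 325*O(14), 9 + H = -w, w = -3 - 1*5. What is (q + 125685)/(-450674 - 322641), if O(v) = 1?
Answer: -126009/773315 ≈ -0.16295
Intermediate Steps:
w = -8 (w = -3 - 5 = -8)
H = -1 (H = -9 - 1*(-8) = -9 + 8 = -1)
q = 324 (q = -1 + 325*1 = -1 + 325 = 324)
(q + 125685)/(-450674 - 322641) = (324 + 125685)/(-450674 - 322641) = 126009/(-773315) = 126009*(-1/773315) = -126009/773315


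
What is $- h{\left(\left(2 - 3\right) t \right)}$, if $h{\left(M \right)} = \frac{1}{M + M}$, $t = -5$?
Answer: $- \frac{1}{10} \approx -0.1$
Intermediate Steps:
$h{\left(M \right)} = \frac{1}{2 M}$
$- h{\left(\left(2 - 3\right) t \right)} = - \frac{1}{2 \left(2 - 3\right) \left(-5\right)} = - \frac{1}{2 \left(\left(-1\right) \left(-5\right)\right)} = - \frac{1}{2 \cdot 5} = \left(-1\right) \frac{1}{10} = - \frac{1}{10}$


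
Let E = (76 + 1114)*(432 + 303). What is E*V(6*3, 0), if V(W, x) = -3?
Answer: -2623950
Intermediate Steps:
E = 874650 (E = 1190*735 = 874650)
E*V(6*3, 0) = 874650*(-3) = -2623950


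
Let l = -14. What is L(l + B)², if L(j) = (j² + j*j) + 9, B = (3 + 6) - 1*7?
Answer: 88209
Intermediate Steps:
B = 2 (B = 9 - 7 = 2)
L(j) = 9 + 2*j² (L(j) = (j² + j²) + 9 = 2*j² + 9 = 9 + 2*j²)
L(l + B)² = (9 + 2*(-14 + 2)²)² = (9 + 2*(-12)²)² = (9 + 2*144)² = (9 + 288)² = 297² = 88209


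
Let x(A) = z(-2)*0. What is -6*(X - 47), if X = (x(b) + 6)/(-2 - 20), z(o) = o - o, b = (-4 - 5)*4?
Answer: 3120/11 ≈ 283.64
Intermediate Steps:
b = -36 (b = -9*4 = -36)
z(o) = 0
x(A) = 0 (x(A) = 0*0 = 0)
X = -3/11 (X = (0 + 6)/(-2 - 20) = 6/(-22) = 6*(-1/22) = -3/11 ≈ -0.27273)
-6*(X - 47) = -6*(-3/11 - 47) = -6*(-520/11) = 3120/11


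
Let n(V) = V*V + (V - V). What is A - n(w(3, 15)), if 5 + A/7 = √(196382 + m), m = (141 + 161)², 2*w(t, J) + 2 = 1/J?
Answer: -32341/900 + 21*√31954 ≈ 3718.0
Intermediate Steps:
w(t, J) = -1 + 1/(2*J)
m = 91204 (m = 302² = 91204)
A = -35 + 21*√31954 (A = -35 + 7*√(196382 + 91204) = -35 + 7*√287586 = -35 + 7*(3*√31954) = -35 + 21*√31954 ≈ 3718.9)
n(V) = V² (n(V) = V² + 0 = V²)
A - n(w(3, 15)) = (-35 + 21*√31954) - ((½ - 1*15)/15)² = (-35 + 21*√31954) - ((½ - 15)/15)² = (-35 + 21*√31954) - ((1/15)*(-29/2))² = (-35 + 21*√31954) - (-29/30)² = (-35 + 21*√31954) - 1*841/900 = (-35 + 21*√31954) - 841/900 = -32341/900 + 21*√31954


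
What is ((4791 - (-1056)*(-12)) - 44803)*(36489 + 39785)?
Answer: -4018419416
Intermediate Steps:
((4791 - (-1056)*(-12)) - 44803)*(36489 + 39785) = ((4791 - 1*12672) - 44803)*76274 = ((4791 - 12672) - 44803)*76274 = (-7881 - 44803)*76274 = -52684*76274 = -4018419416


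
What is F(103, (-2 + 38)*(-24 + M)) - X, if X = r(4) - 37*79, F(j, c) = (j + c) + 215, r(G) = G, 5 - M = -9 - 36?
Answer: 4173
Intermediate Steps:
M = 50 (M = 5 - (-9 - 36) = 5 - 1*(-45) = 5 + 45 = 50)
F(j, c) = 215 + c + j (F(j, c) = (c + j) + 215 = 215 + c + j)
X = -2919 (X = 4 - 37*79 = 4 - 2923 = -2919)
F(103, (-2 + 38)*(-24 + M)) - X = (215 + (-2 + 38)*(-24 + 50) + 103) - 1*(-2919) = (215 + 36*26 + 103) + 2919 = (215 + 936 + 103) + 2919 = 1254 + 2919 = 4173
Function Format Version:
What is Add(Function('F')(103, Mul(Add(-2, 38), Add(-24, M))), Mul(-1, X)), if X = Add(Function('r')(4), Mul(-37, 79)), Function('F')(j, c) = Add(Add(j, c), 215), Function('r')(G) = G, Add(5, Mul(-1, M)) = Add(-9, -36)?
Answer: 4173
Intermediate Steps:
M = 50 (M = Add(5, Mul(-1, Add(-9, -36))) = Add(5, Mul(-1, -45)) = Add(5, 45) = 50)
Function('F')(j, c) = Add(215, c, j) (Function('F')(j, c) = Add(Add(c, j), 215) = Add(215, c, j))
X = -2919 (X = Add(4, Mul(-37, 79)) = Add(4, -2923) = -2919)
Add(Function('F')(103, Mul(Add(-2, 38), Add(-24, M))), Mul(-1, X)) = Add(Add(215, Mul(Add(-2, 38), Add(-24, 50)), 103), Mul(-1, -2919)) = Add(Add(215, Mul(36, 26), 103), 2919) = Add(Add(215, 936, 103), 2919) = Add(1254, 2919) = 4173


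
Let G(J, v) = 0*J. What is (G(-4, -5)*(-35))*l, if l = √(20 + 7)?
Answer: 0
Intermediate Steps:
l = 3*√3 (l = √27 = 3*√3 ≈ 5.1962)
G(J, v) = 0
(G(-4, -5)*(-35))*l = (0*(-35))*(3*√3) = 0*(3*√3) = 0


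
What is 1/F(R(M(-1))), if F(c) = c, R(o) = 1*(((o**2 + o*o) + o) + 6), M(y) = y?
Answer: 1/7 ≈ 0.14286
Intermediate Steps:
R(o) = 6 + o + 2*o**2 (R(o) = 1*(((o**2 + o**2) + o) + 6) = 1*((2*o**2 + o) + 6) = 1*((o + 2*o**2) + 6) = 1*(6 + o + 2*o**2) = 6 + o + 2*o**2)
1/F(R(M(-1))) = 1/(6 - 1 + 2*(-1)**2) = 1/(6 - 1 + 2*1) = 1/(6 - 1 + 2) = 1/7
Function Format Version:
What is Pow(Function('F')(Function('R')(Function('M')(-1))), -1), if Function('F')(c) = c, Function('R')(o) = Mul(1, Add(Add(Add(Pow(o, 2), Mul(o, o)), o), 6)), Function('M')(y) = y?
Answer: Rational(1, 7) ≈ 0.14286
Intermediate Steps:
Function('R')(o) = Add(6, o, Mul(2, Pow(o, 2))) (Function('R')(o) = Mul(1, Add(Add(Add(Pow(o, 2), Pow(o, 2)), o), 6)) = Mul(1, Add(Add(Mul(2, Pow(o, 2)), o), 6)) = Mul(1, Add(Add(o, Mul(2, Pow(o, 2))), 6)) = Mul(1, Add(6, o, Mul(2, Pow(o, 2)))) = Add(6, o, Mul(2, Pow(o, 2))))
Pow(Function('F')(Function('R')(Function('M')(-1))), -1) = Pow(Add(6, -1, Mul(2, Pow(-1, 2))), -1) = Pow(Add(6, -1, Mul(2, 1)), -1) = Pow(Add(6, -1, 2), -1) = Pow(7, -1) = Rational(1, 7)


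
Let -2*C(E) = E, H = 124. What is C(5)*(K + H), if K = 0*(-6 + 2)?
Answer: -310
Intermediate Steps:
C(E) = -E/2
K = 0 (K = 0*(-4) = 0)
C(5)*(K + H) = (-½*5)*(0 + 124) = -5/2*124 = -310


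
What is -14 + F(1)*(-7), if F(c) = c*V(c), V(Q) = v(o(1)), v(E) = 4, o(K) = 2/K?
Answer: -42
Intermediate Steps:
V(Q) = 4
F(c) = 4*c (F(c) = c*4 = 4*c)
-14 + F(1)*(-7) = -14 + (4*1)*(-7) = -14 + 4*(-7) = -14 - 28 = -42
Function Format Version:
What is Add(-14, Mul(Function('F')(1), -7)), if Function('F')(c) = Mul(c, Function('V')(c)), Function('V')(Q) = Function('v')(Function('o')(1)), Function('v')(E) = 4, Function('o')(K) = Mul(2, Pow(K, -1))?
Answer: -42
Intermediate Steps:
Function('V')(Q) = 4
Function('F')(c) = Mul(4, c) (Function('F')(c) = Mul(c, 4) = Mul(4, c))
Add(-14, Mul(Function('F')(1), -7)) = Add(-14, Mul(Mul(4, 1), -7)) = Add(-14, Mul(4, -7)) = Add(-14, -28) = -42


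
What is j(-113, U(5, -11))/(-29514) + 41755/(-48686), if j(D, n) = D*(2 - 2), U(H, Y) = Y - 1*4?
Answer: -41755/48686 ≈ -0.85764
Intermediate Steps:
U(H, Y) = -4 + Y (U(H, Y) = Y - 4 = -4 + Y)
j(D, n) = 0 (j(D, n) = D*0 = 0)
j(-113, U(5, -11))/(-29514) + 41755/(-48686) = 0/(-29514) + 41755/(-48686) = 0*(-1/29514) + 41755*(-1/48686) = 0 - 41755/48686 = -41755/48686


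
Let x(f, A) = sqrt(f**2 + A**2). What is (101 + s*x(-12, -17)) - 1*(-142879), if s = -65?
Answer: 142980 - 65*sqrt(433) ≈ 1.4163e+5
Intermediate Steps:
x(f, A) = sqrt(A**2 + f**2)
(101 + s*x(-12, -17)) - 1*(-142879) = (101 - 65*sqrt((-17)**2 + (-12)**2)) - 1*(-142879) = (101 - 65*sqrt(289 + 144)) + 142879 = (101 - 65*sqrt(433)) + 142879 = 142980 - 65*sqrt(433)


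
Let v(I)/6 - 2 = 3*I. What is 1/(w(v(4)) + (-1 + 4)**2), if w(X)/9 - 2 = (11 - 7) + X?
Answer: 1/819 ≈ 0.0012210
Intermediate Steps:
v(I) = 12 + 18*I (v(I) = 12 + 6*(3*I) = 12 + 18*I)
w(X) = 54 + 9*X (w(X) = 18 + 9*((11 - 7) + X) = 18 + 9*(4 + X) = 18 + (36 + 9*X) = 54 + 9*X)
1/(w(v(4)) + (-1 + 4)**2) = 1/((54 + 9*(12 + 18*4)) + (-1 + 4)**2) = 1/((54 + 9*(12 + 72)) + 3**2) = 1/((54 + 9*84) + 9) = 1/((54 + 756) + 9) = 1/(810 + 9) = 1/819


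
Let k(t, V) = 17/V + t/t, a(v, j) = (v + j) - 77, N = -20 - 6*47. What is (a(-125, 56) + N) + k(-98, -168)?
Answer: -75113/168 ≈ -447.10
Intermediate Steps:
N = -302 (N = -20 - 282 = -302)
a(v, j) = -77 + j + v (a(v, j) = (j + v) - 77 = -77 + j + v)
k(t, V) = 1 + 17/V (k(t, V) = 17/V + 1 = 1 + 17/V)
(a(-125, 56) + N) + k(-98, -168) = ((-77 + 56 - 125) - 302) + (17 - 168)/(-168) = (-146 - 302) - 1/168*(-151) = -448 + 151/168 = -75113/168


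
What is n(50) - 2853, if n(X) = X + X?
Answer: -2753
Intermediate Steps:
n(X) = 2*X
n(50) - 2853 = 2*50 - 2853 = 100 - 2853 = -2753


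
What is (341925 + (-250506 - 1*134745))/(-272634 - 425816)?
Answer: 21663/349225 ≈ 0.062032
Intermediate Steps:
(341925 + (-250506 - 1*134745))/(-272634 - 425816) = (341925 + (-250506 - 134745))/(-698450) = (341925 - 385251)*(-1/698450) = -43326*(-1/698450) = 21663/349225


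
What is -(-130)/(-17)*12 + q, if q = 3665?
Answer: 60745/17 ≈ 3573.2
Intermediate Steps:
-(-130)/(-17)*12 + q = -(-130)/(-17)*12 + 3665 = -(-130)*(-1)/17*12 + 3665 = -13*10/17*12 + 3665 = -130/17*12 + 3665 = -1560/17 + 3665 = 60745/17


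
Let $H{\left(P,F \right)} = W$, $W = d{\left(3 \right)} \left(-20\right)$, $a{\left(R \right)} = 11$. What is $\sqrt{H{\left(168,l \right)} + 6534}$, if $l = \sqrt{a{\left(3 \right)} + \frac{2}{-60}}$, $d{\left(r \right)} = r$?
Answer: $\sqrt{6474} \approx 80.461$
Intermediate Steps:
$W = -60$ ($W = 3 \left(-20\right) = -60$)
$l = \frac{\sqrt{9870}}{30}$ ($l = \sqrt{11 + \frac{2}{-60}} = \sqrt{11 + 2 \left(- \frac{1}{60}\right)} = \sqrt{11 - \frac{1}{30}} = \sqrt{\frac{329}{30}} = \frac{\sqrt{9870}}{30} \approx 3.3116$)
$H{\left(P,F \right)} = -60$
$\sqrt{H{\left(168,l \right)} + 6534} = \sqrt{-60 + 6534} = \sqrt{6474}$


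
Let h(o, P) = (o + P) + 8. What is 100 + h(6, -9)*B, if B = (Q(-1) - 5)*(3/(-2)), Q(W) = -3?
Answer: 160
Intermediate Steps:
h(o, P) = 8 + P + o (h(o, P) = (P + o) + 8 = 8 + P + o)
B = 12 (B = (-3 - 5)*(3/(-2)) = -24*(-1)/2 = -8*(-3/2) = 12)
100 + h(6, -9)*B = 100 + (8 - 9 + 6)*12 = 100 + 5*12 = 100 + 60 = 160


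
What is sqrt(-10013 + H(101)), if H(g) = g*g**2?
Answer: 8*sqrt(15942) ≈ 1010.1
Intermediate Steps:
H(g) = g**3
sqrt(-10013 + H(101)) = sqrt(-10013 + 101**3) = sqrt(-10013 + 1030301) = sqrt(1020288) = 8*sqrt(15942)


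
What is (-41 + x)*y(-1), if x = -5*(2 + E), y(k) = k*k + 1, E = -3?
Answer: -72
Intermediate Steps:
y(k) = 1 + k² (y(k) = k² + 1 = 1 + k²)
x = 5 (x = -5*(2 - 3) = -5*(-1) = 5)
(-41 + x)*y(-1) = (-41 + 5)*(1 + (-1)²) = -36*(1 + 1) = -36*2 = -72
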